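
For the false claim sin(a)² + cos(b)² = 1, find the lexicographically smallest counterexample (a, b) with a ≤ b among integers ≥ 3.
At (3, 3): both sides equal 1, so it holds there.

Substituting (3, 4) into the claim:
LHS = sin(3)² + cos(4)² ≈ 0.4472
RHS = 1

Since LHS ≠ RHS, this pair disproves the claim, and no lexicographically smaller pair (a ≤ b, integers ≥ 3) does.

For instance (6, 8) is also a counterexample (LHS = cos(8)² + sin(6)² ≈ 0.09924, RHS = 1), but it's lexicographically larger.

Answer: (a, b) = (3, 4)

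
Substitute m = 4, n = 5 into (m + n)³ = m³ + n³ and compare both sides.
LHS = (4 + 5)³ = 729
RHS = 4³ + 5³ = 189

LHS ≠ RHS, so the equation does not hold here.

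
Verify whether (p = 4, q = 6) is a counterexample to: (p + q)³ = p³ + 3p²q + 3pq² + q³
Substituting p = 4, q = 6:
LHS = (4 + 6)³ = 1000
RHS = 4³ + 3·4²·6 + 3·4·6² + 6³ = 1000

The sides agree, so this pair does not disprove the claim.

Answer: No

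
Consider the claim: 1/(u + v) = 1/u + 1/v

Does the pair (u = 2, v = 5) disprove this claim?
Substituting u = 2, v = 5:
LHS = 1/(2 + 5) = 1/7
RHS = 1/2 + 1/5 = 7/10

Since LHS ≠ RHS, this pair disproves the claim.

Answer: Yes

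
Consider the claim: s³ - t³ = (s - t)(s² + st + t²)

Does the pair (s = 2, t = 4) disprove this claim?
No

Substituting s = 2, t = 4:
LHS = 2³ - 4³ = -56
RHS = (2 - 4)(2² + 2·4 + 4²) = -56

The sides agree, so this pair does not disprove the claim.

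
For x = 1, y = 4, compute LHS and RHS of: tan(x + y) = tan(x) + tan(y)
LHS = tan(1 + 4) = tan(5) ≈ -3.381
RHS = tan(1) + tan(4) ≈ 2.715

LHS ≠ RHS (they differ by about 6.096), so the equation does not hold here.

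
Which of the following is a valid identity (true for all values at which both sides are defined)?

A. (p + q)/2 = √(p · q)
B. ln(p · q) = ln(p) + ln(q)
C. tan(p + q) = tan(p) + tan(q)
B

A: fails at (4, 6) — LHS = 5, RHS = 2·√(6) ≈ 4.899.
B: holds — e.g. at (1, 2), both sides equal ln(2) ≈ 0.6931.
C: fails at (4, 6) — LHS = tan(10) ≈ 0.6484, RHS = tan(6) + tan(4) ≈ 0.8668.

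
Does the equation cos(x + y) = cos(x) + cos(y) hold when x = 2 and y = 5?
Substituting x = 2, y = 5:

LHS = cos(2 + 5) = cos(7) ≈ 0.7539
RHS = cos(2) + cos(5) ≈ -0.1325

LHS ≠ RHS, so the equation does not hold at this point.

Answer: Fails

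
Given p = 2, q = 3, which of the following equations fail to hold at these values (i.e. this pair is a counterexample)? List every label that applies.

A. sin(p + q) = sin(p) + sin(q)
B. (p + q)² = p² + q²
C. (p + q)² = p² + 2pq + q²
Evaluating each claim at the given values:
A. LHS = sin(5) ≈ -0.9589, RHS = sin(3) + sin(2) ≈ 1.05 → fails here (LHS ≠ RHS)
B. LHS = 25, RHS = 13 → fails here (LHS ≠ RHS)
C. LHS = 25, RHS = 25 → holds here (LHS = RHS)

Answer: A, B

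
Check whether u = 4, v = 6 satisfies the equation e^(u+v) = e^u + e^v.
Substituting u = 4, v = 6:

LHS = e^(4+6) = e^10 ≈ 22026.5
RHS = e^4 + e^6 ≈ 458

LHS ≠ RHS, so the equation does not hold at this point.

Answer: Fails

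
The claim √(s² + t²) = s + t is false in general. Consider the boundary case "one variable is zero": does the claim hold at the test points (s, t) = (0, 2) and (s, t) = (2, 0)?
Yes, holds at both test points

At (0, 2): LHS = 2, RHS = 2 → equal
At (2, 0): LHS = 2, RHS = 2 → equal

So the claim does hold at both of these boundary points, even though it is not an identity.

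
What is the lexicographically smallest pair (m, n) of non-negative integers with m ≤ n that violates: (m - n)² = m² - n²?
Substituting (0, 1) into the claim:
LHS = (0 - 1)² = 1
RHS = 0² - 1² = -1

Since LHS ≠ RHS, this pair disproves the claim, and no lexicographically smaller pair (m ≤ n, non-negative integers) does.

For instance (1, 6) is also a counterexample (LHS = 25, RHS = -35), but it's lexicographically larger.

Answer: (m, n) = (0, 1)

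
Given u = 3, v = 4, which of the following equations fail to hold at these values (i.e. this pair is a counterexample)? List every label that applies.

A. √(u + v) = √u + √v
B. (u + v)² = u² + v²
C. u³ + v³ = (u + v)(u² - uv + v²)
Evaluating each claim at the given values:
A. LHS = √(7) ≈ 2.646, RHS = √(3) + 2 ≈ 3.732 → fails here (LHS ≠ RHS)
B. LHS = 49, RHS = 25 → fails here (LHS ≠ RHS)
C. LHS = 91, RHS = 91 → holds here (LHS = RHS)

Answer: A, B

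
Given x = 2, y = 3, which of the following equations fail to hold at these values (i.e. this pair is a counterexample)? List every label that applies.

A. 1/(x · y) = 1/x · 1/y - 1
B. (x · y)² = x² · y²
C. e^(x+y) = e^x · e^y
Evaluating each claim at the given values:
A. LHS = 1/6, RHS = -5/6 → fails here (LHS ≠ RHS)
B. LHS = 36, RHS = 36 → holds here (LHS = RHS)
C. LHS = e^5 ≈ 148.4, RHS = e^5 ≈ 148.4 → holds here (LHS = RHS)

Answer: A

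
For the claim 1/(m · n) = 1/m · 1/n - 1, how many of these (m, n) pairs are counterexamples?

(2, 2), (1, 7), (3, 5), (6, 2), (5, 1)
5

Testing each pair:
(2, 2): LHS = 1/4, RHS = -3/4 → counterexample
(1, 7): LHS = 1/7, RHS = -6/7 → counterexample
(3, 5): LHS = 1/15, RHS = -14/15 → counterexample
(6, 2): LHS = 1/12, RHS = -11/12 → counterexample
(5, 1): LHS = 1/5, RHS = -4/5 → counterexample

That makes 5 counterexamples.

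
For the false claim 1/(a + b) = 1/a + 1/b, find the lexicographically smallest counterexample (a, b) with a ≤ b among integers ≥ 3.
Substituting (3, 3) into the claim:
LHS = 1/(3 + 3) = 1/6
RHS = 1/3 + 1/3 = 2/3

Since LHS ≠ RHS, this pair disproves the claim, and no lexicographically smaller pair (a ≤ b, integers ≥ 3) does.

For instance (7, 7) is also a counterexample (LHS = 1/14, RHS = 2/7), but it's lexicographically larger.

Answer: (a, b) = (3, 3)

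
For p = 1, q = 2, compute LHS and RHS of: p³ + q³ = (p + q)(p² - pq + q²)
LHS = 1³ + 2³ = 9
RHS = (1 + 2)(1² - 1·2 + 2²) = 9

LHS = RHS: the two sides agree.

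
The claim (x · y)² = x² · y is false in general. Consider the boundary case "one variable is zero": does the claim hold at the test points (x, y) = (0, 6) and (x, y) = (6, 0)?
Yes, holds at both test points

At (0, 6): LHS = 0, RHS = 0 → equal
At (6, 0): LHS = 0, RHS = 0 → equal

So the claim does hold at both of these boundary points, even though it is not an identity.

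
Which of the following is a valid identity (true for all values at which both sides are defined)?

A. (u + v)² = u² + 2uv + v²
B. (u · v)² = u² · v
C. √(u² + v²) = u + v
A: holds — e.g. at (6, 7), both sides equal 169.
B: fails at (1, 3) — LHS = 9, RHS = 3.
C: fails at (2, 3) — LHS = √(13) ≈ 3.606, RHS = 5.

Answer: A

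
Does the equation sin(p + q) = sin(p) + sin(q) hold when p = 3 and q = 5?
Fails

Substituting p = 3, q = 5:

LHS = sin(3 + 5) = sin(8) ≈ 0.9894
RHS = sin(3) + sin(5) ≈ -0.8178

LHS ≠ RHS, so the equation does not hold at this point.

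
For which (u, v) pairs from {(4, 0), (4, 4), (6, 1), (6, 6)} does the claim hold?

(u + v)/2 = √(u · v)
Testing each pair:
(4, 0): LHS = 2, RHS = 0 → fails
(4, 4): LHS = 4, RHS = 4 → holds
(6, 1): LHS = 7/2, RHS = √(6) ≈ 2.449 → fails
(6, 6): LHS = 6, RHS = 6 → holds

2 of 4 pairs satisfy the claim.

Answer: (4, 4), (6, 6)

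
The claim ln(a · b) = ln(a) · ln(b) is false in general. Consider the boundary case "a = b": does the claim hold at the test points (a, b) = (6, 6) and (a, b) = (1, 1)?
Only at (1, 1)

At (6, 6): LHS = ln(36) ≈ 3.584 ≠ RHS = ln(6)² ≈ 3.21
At (1, 1): LHS = 0, RHS = 0 → equal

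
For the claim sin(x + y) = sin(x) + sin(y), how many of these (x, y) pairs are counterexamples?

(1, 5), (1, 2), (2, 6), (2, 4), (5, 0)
4

Testing each pair:
(1, 5): LHS = sin(6) ≈ -0.2794, RHS = sin(5) + sin(1) ≈ -0.1175 → counterexample
(1, 2): LHS = sin(3) ≈ 0.1411, RHS = sin(1) + sin(2) ≈ 1.751 → counterexample
(2, 6): LHS = sin(8) ≈ 0.9894, RHS = sin(6) + sin(2) ≈ 0.6299 → counterexample
(2, 4): LHS = sin(6) ≈ -0.2794, RHS = sin(4) + sin(2) ≈ 0.1525 → counterexample
(5, 0): LHS = sin(5) ≈ -0.9589, RHS = sin(5) ≈ -0.9589 → satisfies claim

That makes 4 counterexamples.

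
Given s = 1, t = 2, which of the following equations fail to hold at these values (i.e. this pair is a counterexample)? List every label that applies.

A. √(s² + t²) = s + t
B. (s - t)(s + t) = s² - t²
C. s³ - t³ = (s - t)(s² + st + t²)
Evaluating each claim at the given values:
A. LHS = √(5) ≈ 2.236, RHS = 3 → fails here (LHS ≠ RHS)
B. LHS = -3, RHS = -3 → holds here (LHS = RHS)
C. LHS = -7, RHS = -7 → holds here (LHS = RHS)

Answer: A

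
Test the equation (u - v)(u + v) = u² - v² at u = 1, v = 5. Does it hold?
Substituting u = 1, v = 5:

LHS = (1 - 5)(1 + 5) = -24
RHS = 1² - 5² = -24

LHS = RHS, so the equation holds at this point.

Answer: Holds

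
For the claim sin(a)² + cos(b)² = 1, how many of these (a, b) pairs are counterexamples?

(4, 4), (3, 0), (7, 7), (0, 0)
Testing each pair:
(4, 4): LHS = cos(4)² + sin(4)² = 1, RHS = 1 → satisfies claim
(3, 0): LHS = sin(3)² + 1 ≈ 1.02, RHS = 1 → counterexample
(7, 7): LHS = sin(7)² + cos(7)² = 1, RHS = 1 → satisfies claim
(0, 0): LHS = 1, RHS = 1 → satisfies claim

That makes 1 counterexample.

Answer: 1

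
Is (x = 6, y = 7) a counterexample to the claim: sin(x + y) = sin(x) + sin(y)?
Yes

Substituting x = 6, y = 7:
LHS = sin(6 + 7) = sin(13) ≈ 0.4202
RHS = sin(6) + sin(7) ≈ 0.3776

Since LHS ≠ RHS, this pair disproves the claim.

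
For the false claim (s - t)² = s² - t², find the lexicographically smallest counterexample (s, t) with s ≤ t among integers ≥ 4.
(s, t) = (4, 5)

Substituting (4, 5) into the claim:
LHS = (4 - 5)² = 1
RHS = 4² - 5² = -9

Since LHS ≠ RHS, this pair disproves the claim, and no lexicographically smaller pair (s ≤ t, integers ≥ 4) does.

For instance (8, 10) is also a counterexample (LHS = 4, RHS = -36), but it's lexicographically larger.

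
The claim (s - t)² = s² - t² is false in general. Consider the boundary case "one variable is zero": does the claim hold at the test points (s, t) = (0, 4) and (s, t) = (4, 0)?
At (0, 4): LHS = 16 ≠ RHS = -16
At (4, 0): LHS = 16, RHS = 16 → equal

Answer: Only at (4, 0)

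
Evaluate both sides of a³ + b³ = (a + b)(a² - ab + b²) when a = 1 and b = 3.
LHS = 1³ + 3³ = 28
RHS = (1 + 3)(1² - 1·3 + 3²) = 28

LHS = RHS: the two sides agree.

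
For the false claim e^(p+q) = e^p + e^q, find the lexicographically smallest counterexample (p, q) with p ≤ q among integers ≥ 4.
(p, q) = (4, 4)

Substituting (4, 4) into the claim:
LHS = e^(4+4) = e^8 ≈ 2981
RHS = e^4 + e^4 = 2·e^4 ≈ 109.2

Since LHS ≠ RHS, this pair disproves the claim, and no lexicographically smaller pair (p ≤ q, integers ≥ 4) does.

For instance (8, 9) is also a counterexample (LHS = e^17 ≈ 24154952.8, RHS = e^8 + e^9 ≈ 11084.0), but it's lexicographically larger.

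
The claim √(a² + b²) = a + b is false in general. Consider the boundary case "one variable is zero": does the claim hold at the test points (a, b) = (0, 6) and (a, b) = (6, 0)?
At (0, 6): LHS = 6, RHS = 6 → equal
At (6, 0): LHS = 6, RHS = 6 → equal

So the claim does hold at both of these boundary points, even though it is not an identity.

Answer: Yes, holds at both test points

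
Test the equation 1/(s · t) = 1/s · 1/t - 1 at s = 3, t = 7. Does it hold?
Fails

Substituting s = 3, t = 7:

LHS = 1/(3 · 7) = 1/21
RHS = 1/3 · 1/7 - 1 = -20/21

LHS ≠ RHS, so the equation does not hold at this point.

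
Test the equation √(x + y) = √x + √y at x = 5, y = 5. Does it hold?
Fails

Substituting x = 5, y = 5:

LHS = √(5 + 5) = √(10) ≈ 3.162
RHS = √5 + √5 = 2·√(5) ≈ 4.472

LHS ≠ RHS, so the equation does not hold at this point.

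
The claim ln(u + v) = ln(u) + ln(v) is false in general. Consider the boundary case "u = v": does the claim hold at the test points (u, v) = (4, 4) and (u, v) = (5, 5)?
At (4, 4): LHS = ln(8) ≈ 2.079 ≠ RHS = 2·ln(4) ≈ 2.773
At (5, 5): LHS = ln(10) ≈ 2.303 ≠ RHS = 2·ln(5) ≈ 3.219

Answer: No, fails at both test points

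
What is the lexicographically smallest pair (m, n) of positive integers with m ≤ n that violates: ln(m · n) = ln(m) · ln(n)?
At (1, 1): both sides equal 0, so it holds there.

Substituting (1, 2) into the claim:
LHS = ln(1 · 2) = ln(2) ≈ 0.6931
RHS = ln(1) · ln(2) = 0

Since LHS ≠ RHS, this pair disproves the claim, and no lexicographically smaller pair (m ≤ n, positive integers) does.

For instance (2, 3) is also a counterexample (LHS = ln(6) ≈ 1.792, RHS = ln(2)·ln(3) ≈ 0.7615), but it's lexicographically larger.

Answer: (m, n) = (1, 2)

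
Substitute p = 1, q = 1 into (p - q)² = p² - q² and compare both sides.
LHS = (1 - 1)² = 0
RHS = 1² - 1² = 0

LHS = RHS: the two sides agree.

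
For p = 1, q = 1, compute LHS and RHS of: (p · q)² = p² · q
LHS = (1 · 1)² = 1
RHS = 1² · 1 = 1

LHS = RHS: the two sides agree.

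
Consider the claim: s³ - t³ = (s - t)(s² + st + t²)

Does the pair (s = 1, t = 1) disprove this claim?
No

Substituting s = 1, t = 1:
LHS = 1³ - 1³ = 0
RHS = (1 - 1)(1² + 1·1 + 1²) = 0

The sides agree, so this pair does not disprove the claim.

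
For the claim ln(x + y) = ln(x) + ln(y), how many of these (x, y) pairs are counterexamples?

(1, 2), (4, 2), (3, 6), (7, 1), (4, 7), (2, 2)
5

Testing each pair:
(1, 2): LHS = ln(3) ≈ 1.099, RHS = ln(2) ≈ 0.6931 → counterexample
(4, 2): LHS = ln(6) ≈ 1.792, RHS = ln(2) + ln(4) ≈ 2.079 → counterexample
(3, 6): LHS = ln(9) ≈ 2.197, RHS = ln(3) + ln(6) ≈ 2.89 → counterexample
(7, 1): LHS = ln(8) ≈ 2.079, RHS = ln(7) ≈ 1.946 → counterexample
(4, 7): LHS = ln(11) ≈ 2.398, RHS = ln(4) + ln(7) ≈ 3.332 → counterexample
(2, 2): LHS = ln(4) ≈ 1.386, RHS = 2·ln(2) ≈ 1.386 → satisfies claim

That makes 5 counterexamples.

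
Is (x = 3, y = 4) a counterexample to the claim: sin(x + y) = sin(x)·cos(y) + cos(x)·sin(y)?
Substituting x = 3, y = 4:
LHS = sin(3 + 4) = sin(7) ≈ 0.657
RHS = sin(3)·cos(4) + cos(3)·sin(4) = sin(3)·cos(4) + sin(4)·cos(3) ≈ 0.657

The sides agree, so this pair does not disprove the claim.

Answer: No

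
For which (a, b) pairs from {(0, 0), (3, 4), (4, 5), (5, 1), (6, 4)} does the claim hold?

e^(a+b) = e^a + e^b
None

Testing each pair:
(0, 0): LHS = 1, RHS = 2 → fails
(3, 4): LHS = e^7 ≈ 1097, RHS = e^3 + e^4 ≈ 74.68 → fails
(4, 5): LHS = e^9 ≈ 8103, RHS = e^4 + e^5 ≈ 203 → fails
(5, 1): LHS = e^6 ≈ 403.4, RHS = e + e^5 ≈ 151.1 → fails
(6, 4): LHS = e^10 ≈ 22026.5, RHS = e^4 + e^6 ≈ 458 → fails

No pair satisfies the claim.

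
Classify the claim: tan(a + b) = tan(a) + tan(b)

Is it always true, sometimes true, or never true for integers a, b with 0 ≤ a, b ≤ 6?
Sometimes true

It holds at (a, b) = (2, 0) (both sides equal tan(2) ≈ -2.185), but fails at (a, b) = (3, 4) (LHS = tan(7) ≈ 0.8714, RHS = tan(3) + tan(4) ≈ 1.015).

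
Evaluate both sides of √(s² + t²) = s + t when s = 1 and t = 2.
LHS = √(1² + 2²) = √(5) ≈ 2.236
RHS = 1 + 2 = 3

LHS ≠ RHS (they differ by about 0.7639), so the equation does not hold here.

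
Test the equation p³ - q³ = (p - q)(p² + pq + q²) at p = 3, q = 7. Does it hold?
Holds

Substituting p = 3, q = 7:

LHS = 3³ - 7³ = -316
RHS = (3 - 7)(3² + 3·7 + 7²) = -316

LHS = RHS, so the equation holds at this point.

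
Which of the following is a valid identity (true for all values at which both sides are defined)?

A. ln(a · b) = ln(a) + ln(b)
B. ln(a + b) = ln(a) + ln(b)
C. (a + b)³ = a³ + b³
A

A: holds — e.g. at (1, 3), both sides equal ln(3) ≈ 1.099.
B: fails at (3, 4) — LHS = ln(7) ≈ 1.946, RHS = ln(3) + ln(4) ≈ 2.485.
C: fails at (4, 5) — LHS = 729, RHS = 189.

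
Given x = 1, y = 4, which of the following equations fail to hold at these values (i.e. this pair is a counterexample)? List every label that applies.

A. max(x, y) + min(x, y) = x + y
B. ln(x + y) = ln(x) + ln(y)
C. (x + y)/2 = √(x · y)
Evaluating each claim at the given values:
A. LHS = 5, RHS = 5 → holds here (LHS = RHS)
B. LHS = ln(5) ≈ 1.609, RHS = ln(4) ≈ 1.386 → fails here (LHS ≠ RHS)
C. LHS = 5/2, RHS = 2 → fails here (LHS ≠ RHS)

Answer: B, C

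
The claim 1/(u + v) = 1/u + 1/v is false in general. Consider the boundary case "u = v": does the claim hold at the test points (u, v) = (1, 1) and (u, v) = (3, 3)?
At (1, 1): LHS = 1/2 ≠ RHS = 2
At (3, 3): LHS = 1/6 ≠ RHS = 2/3

Answer: No, fails at both test points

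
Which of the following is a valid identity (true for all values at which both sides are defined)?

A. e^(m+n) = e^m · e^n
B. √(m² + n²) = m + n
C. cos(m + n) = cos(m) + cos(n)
A: holds — e.g. at (2, 4), both sides equal e^6 ≈ 403.4.
B: fails at (1, 3) — LHS = √(10) ≈ 3.162, RHS = 4.
C: fails at (1, 3) — LHS = cos(4) ≈ -0.6536, RHS = cos(3) + cos(1) ≈ -0.4497.

Answer: A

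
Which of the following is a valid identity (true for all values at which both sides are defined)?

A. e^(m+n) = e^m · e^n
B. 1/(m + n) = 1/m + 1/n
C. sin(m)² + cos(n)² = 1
A

A: holds — e.g. at (4, 5), both sides equal e^9 ≈ 8103.
B: fails at (4, 6) — LHS = 1/10, RHS = 5/12.
C: fails at (3, 4) — LHS = sin(3)² + cos(4)² ≈ 0.4472, RHS = 1.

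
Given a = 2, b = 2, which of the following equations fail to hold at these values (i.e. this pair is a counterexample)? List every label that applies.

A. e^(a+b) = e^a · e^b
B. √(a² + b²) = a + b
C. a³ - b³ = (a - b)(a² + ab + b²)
Evaluating each claim at the given values:
A. LHS = e^4 ≈ 54.6, RHS = e^4 ≈ 54.6 → holds here (LHS = RHS)
B. LHS = 2·√(2) ≈ 2.828, RHS = 4 → fails here (LHS ≠ RHS)
C. LHS = 0, RHS = 0 → holds here (LHS = RHS)

Answer: B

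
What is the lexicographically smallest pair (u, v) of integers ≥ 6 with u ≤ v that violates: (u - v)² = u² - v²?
(u, v) = (6, 7)

At (6, 6): both sides equal 0, so it holds there.

Substituting (6, 7) into the claim:
LHS = (6 - 7)² = 1
RHS = 6² - 7² = -13

Since LHS ≠ RHS, this pair disproves the claim, and no lexicographically smaller pair (u ≤ v, integers ≥ 6) does.

For instance (7, 10) is also a counterexample (LHS = 9, RHS = -51), but it's lexicographically larger.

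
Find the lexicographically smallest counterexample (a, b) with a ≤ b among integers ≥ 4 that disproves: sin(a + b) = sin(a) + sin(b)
Substituting (4, 4) into the claim:
LHS = sin(4 + 4) = sin(8) ≈ 0.9894
RHS = sin(4) + sin(4) = 2·sin(4) ≈ -1.514

Since LHS ≠ RHS, this pair disproves the claim, and no lexicographically smaller pair (a ≤ b, integers ≥ 4) does.

For instance (5, 8) is also a counterexample (LHS = sin(13) ≈ 0.4202, RHS = sin(5) + sin(8) ≈ 0.03043), but it's lexicographically larger.

Answer: (a, b) = (4, 4)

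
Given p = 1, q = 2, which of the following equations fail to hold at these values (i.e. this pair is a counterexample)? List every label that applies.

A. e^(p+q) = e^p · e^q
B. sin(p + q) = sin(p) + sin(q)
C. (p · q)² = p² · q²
B

Evaluating each claim at the given values:
A. LHS = e^3 ≈ 20.09, RHS = e^3 ≈ 20.09 → holds here (LHS = RHS)
B. LHS = sin(3) ≈ 0.1411, RHS = sin(1) + sin(2) ≈ 1.751 → fails here (LHS ≠ RHS)
C. LHS = 4, RHS = 4 → holds here (LHS = RHS)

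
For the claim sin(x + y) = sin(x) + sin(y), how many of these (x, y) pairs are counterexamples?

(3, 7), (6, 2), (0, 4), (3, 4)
Testing each pair:
(3, 7): LHS = sin(10) ≈ -0.544, RHS = sin(3) + sin(7) ≈ 0.7981 → counterexample
(6, 2): LHS = sin(8) ≈ 0.9894, RHS = sin(6) + sin(2) ≈ 0.6299 → counterexample
(0, 4): LHS = sin(4) ≈ -0.7568, RHS = sin(4) ≈ -0.7568 → satisfies claim
(3, 4): LHS = sin(7) ≈ 0.657, RHS = sin(4) + sin(3) ≈ -0.6157 → counterexample

That makes 3 counterexamples.

Answer: 3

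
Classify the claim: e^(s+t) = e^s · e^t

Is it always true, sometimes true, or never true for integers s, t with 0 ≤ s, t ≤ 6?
Always true

The identity holds for every pair in the range. For instance at (s, t) = (5, 5): both sides equal e^10 ≈ 22026.5.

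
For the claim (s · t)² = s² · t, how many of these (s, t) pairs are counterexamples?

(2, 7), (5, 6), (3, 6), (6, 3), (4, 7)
Testing each pair:
(2, 7): LHS = 196, RHS = 28 → counterexample
(5, 6): LHS = 900, RHS = 150 → counterexample
(3, 6): LHS = 324, RHS = 54 → counterexample
(6, 3): LHS = 324, RHS = 108 → counterexample
(4, 7): LHS = 784, RHS = 112 → counterexample

That makes 5 counterexamples.

Answer: 5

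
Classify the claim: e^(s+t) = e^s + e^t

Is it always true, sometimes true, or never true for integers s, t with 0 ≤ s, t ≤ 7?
The claim fails for every pair in the range. For instance at (s, t) = (4, 5): LHS = e^9 ≈ 8103, RHS = e^4 + e^5 ≈ 203.

Answer: Never true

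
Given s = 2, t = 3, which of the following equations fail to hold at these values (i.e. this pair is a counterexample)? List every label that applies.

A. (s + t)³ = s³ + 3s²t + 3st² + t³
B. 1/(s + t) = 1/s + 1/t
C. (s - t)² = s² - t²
B, C

Evaluating each claim at the given values:
A. LHS = 125, RHS = 125 → holds here (LHS = RHS)
B. LHS = 1/5, RHS = 5/6 → fails here (LHS ≠ RHS)
C. LHS = 1, RHS = -5 → fails here (LHS ≠ RHS)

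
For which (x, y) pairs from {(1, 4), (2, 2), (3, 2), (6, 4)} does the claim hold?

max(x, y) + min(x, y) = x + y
Testing each pair:
(1, 4): LHS = 5, RHS = 5 → holds
(2, 2): LHS = 4, RHS = 4 → holds
(3, 2): LHS = 5, RHS = 5 → holds
(6, 4): LHS = 10, RHS = 10 → holds

Every pair satisfies the claim.

Answer: All pairs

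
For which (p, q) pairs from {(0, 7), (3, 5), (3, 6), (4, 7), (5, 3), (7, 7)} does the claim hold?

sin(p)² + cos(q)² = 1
Testing each pair:
(0, 7): LHS = cos(7)² ≈ 0.5684, RHS = 1 → fails
(3, 5): LHS = sin(3)² + cos(5)² ≈ 0.1004, RHS = 1 → fails
(3, 6): LHS = sin(3)² + cos(6)² ≈ 0.9418, RHS = 1 → fails
(4, 7): LHS = cos(7)² + sin(4)² ≈ 1.141, RHS = 1 → fails
(5, 3): LHS = sin(5)² + cos(3)² ≈ 1.9, RHS = 1 → fails
(7, 7): LHS = sin(7)² + cos(7)² = 1, RHS = 1 → holds

1 of 6 pairs satisfies the claim.

Answer: (7, 7)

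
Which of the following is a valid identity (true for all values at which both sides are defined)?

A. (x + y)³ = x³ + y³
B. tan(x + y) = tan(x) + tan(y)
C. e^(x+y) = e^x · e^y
C

A: fails at (4, 5) — LHS = 729, RHS = 189.
B: fails at (5, 5) — LHS = tan(10) ≈ 0.6484, RHS = 2·tan(5) ≈ -6.761.
C: holds — e.g. at (3, 4), both sides equal e^7 ≈ 1097.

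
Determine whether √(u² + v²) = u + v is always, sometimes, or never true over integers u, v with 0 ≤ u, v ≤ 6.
Sometimes true

It holds at (u, v) = (0, 0) (both sides equal 0), but fails at (u, v) = (3, 4) (LHS = 5, RHS = 7).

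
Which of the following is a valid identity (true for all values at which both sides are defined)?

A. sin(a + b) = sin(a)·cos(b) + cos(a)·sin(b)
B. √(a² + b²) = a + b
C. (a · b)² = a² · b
A: holds — e.g. at (1, 3), both sides equal sin(4) ≈ -0.7568.
B: fails at (2, 5) — LHS = √(29) ≈ 5.385, RHS = 7.
C: fails at (2, 2) — LHS = 16, RHS = 8.

Answer: A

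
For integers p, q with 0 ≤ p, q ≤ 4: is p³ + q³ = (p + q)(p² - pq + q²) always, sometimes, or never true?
The identity holds for every pair in the range. For instance at (p, q) = (0, 3): both sides equal 27.

Answer: Always true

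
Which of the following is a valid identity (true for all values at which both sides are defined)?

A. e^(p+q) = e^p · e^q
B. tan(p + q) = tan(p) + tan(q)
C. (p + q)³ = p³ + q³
A

A: holds — e.g. at (1, 5), both sides equal e^6 ≈ 403.4.
B: fails at (2, 4) — LHS = tan(6) ≈ -0.291, RHS = tan(2) + tan(4) ≈ -1.027.
C: fails at (4, 4) — LHS = 512, RHS = 128.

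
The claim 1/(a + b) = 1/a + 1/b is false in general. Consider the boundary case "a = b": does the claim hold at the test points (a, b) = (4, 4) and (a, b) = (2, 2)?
No, fails at both test points

At (4, 4): LHS = 1/8 ≠ RHS = 1/2
At (2, 2): LHS = 1/4 ≠ RHS = 1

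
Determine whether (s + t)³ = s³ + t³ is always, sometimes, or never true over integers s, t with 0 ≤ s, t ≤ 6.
Sometimes true

It holds at (s, t) = (5, 0) (both sides equal 125), but fails at (s, t) = (5, 3) (LHS = 512, RHS = 152).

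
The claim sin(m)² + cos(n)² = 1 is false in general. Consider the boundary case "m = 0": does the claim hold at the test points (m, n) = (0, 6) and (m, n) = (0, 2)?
At (0, 6): LHS = cos(6)² ≈ 0.9219 ≠ RHS = 1
At (0, 2): LHS = cos(2)² ≈ 0.1732 ≠ RHS = 1

Answer: No, fails at both test points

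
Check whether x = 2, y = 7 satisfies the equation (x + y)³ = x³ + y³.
Fails

Substituting x = 2, y = 7:

LHS = (2 + 7)³ = 729
RHS = 2³ + 7³ = 351

LHS ≠ RHS, so the equation does not hold at this point.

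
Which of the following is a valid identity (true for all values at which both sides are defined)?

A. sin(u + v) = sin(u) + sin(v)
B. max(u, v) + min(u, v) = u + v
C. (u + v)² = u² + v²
A: fails at (3, 5) — LHS = sin(8) ≈ 0.9894, RHS = sin(5) + sin(3) ≈ -0.8178.
B: holds — e.g. at (3, 4), both sides equal 7.
C: fails at (3, 3) — LHS = 36, RHS = 18.

Answer: B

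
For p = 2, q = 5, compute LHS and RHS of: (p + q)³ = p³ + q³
LHS = (2 + 5)³ = 343
RHS = 2³ + 5³ = 133

LHS ≠ RHS, so the equation does not hold here.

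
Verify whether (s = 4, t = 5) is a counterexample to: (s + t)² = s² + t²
Substituting s = 4, t = 5:
LHS = (4 + 5)² = 81
RHS = 4² + 5² = 41

Since LHS ≠ RHS, this pair disproves the claim.

Answer: Yes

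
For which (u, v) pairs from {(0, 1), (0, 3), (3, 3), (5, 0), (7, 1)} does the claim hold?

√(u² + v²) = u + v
Testing each pair:
(0, 1): LHS = 1, RHS = 1 → holds
(0, 3): LHS = 3, RHS = 3 → holds
(3, 3): LHS = 3·√(2) ≈ 4.243, RHS = 6 → fails
(5, 0): LHS = 5, RHS = 5 → holds
(7, 1): LHS = 5·√(2) ≈ 7.071, RHS = 8 → fails

3 of 5 pairs satisfy the claim.

Answer: (0, 1), (0, 3), (5, 0)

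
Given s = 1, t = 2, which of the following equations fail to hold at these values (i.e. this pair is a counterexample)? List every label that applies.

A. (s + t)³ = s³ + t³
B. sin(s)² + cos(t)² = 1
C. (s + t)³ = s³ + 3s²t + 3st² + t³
A, B

Evaluating each claim at the given values:
A. LHS = 27, RHS = 9 → fails here (LHS ≠ RHS)
B. LHS = cos(2)² + sin(1)² ≈ 0.8813, RHS = 1 → fails here (LHS ≠ RHS)
C. LHS = 27, RHS = 27 → holds here (LHS = RHS)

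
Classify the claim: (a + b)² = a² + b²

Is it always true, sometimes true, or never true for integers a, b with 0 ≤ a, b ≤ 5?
It holds at (a, b) = (0, 1) (both sides equal 1), but fails at (a, b) = (2, 3) (LHS = 25, RHS = 13).

Answer: Sometimes true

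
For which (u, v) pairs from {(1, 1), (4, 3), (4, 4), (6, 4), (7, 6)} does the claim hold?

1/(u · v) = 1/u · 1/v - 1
Testing each pair:
(1, 1): LHS = 1, RHS = 0 → fails
(4, 3): LHS = 1/12, RHS = -11/12 → fails
(4, 4): LHS = 1/16, RHS = -15/16 → fails
(6, 4): LHS = 1/24, RHS = -23/24 → fails
(7, 6): LHS = 1/42, RHS = -41/42 → fails

No pair satisfies the claim.

Answer: None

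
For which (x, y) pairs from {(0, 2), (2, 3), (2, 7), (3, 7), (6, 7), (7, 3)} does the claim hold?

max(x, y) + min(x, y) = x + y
Testing each pair:
(0, 2): LHS = 2, RHS = 2 → holds
(2, 3): LHS = 5, RHS = 5 → holds
(2, 7): LHS = 9, RHS = 9 → holds
(3, 7): LHS = 10, RHS = 10 → holds
(6, 7): LHS = 13, RHS = 13 → holds
(7, 3): LHS = 10, RHS = 10 → holds

Every pair satisfies the claim.

Answer: All pairs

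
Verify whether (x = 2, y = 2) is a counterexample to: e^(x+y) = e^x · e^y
No

Substituting x = 2, y = 2:
LHS = e^(2+2) = e^4 ≈ 54.6
RHS = e^2 · e^2 = e^4 ≈ 54.6

The sides agree, so this pair does not disprove the claim.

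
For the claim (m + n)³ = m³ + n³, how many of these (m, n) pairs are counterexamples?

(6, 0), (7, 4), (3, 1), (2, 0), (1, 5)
Testing each pair:
(6, 0): LHS = 216, RHS = 216 → satisfies claim
(7, 4): LHS = 1331, RHS = 407 → counterexample
(3, 1): LHS = 64, RHS = 28 → counterexample
(2, 0): LHS = 8, RHS = 8 → satisfies claim
(1, 5): LHS = 216, RHS = 126 → counterexample

That makes 3 counterexamples.

Answer: 3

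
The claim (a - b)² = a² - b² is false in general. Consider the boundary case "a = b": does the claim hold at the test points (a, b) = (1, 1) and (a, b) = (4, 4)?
Yes, holds at both test points

At (1, 1): LHS = 0, RHS = 0 → equal
At (4, 4): LHS = 0, RHS = 0 → equal

So the claim does hold at both of these boundary points, even though it is not an identity.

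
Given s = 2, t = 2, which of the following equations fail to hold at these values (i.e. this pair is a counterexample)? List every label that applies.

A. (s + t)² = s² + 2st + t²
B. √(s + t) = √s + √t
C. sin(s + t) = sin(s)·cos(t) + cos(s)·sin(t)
Evaluating each claim at the given values:
A. LHS = 16, RHS = 16 → holds here (LHS = RHS)
B. LHS = 2, RHS = 2·√(2) ≈ 2.828 → fails here (LHS ≠ RHS)
C. LHS = sin(4) ≈ -0.7568, RHS = 2·sin(2)·cos(2) ≈ -0.7568 → holds here (LHS = RHS)

Answer: B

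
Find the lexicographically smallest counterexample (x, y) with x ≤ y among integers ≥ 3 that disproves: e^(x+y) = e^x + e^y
Substituting (3, 3) into the claim:
LHS = e^(3+3) = e^6 ≈ 403.4
RHS = e^3 + e^3 = 2·e^3 ≈ 40.17

Since LHS ≠ RHS, this pair disproves the claim, and no lexicographically smaller pair (x ≤ y, integers ≥ 3) does.

For instance (6, 8) is also a counterexample (LHS = e^14 ≈ 1202604.3, RHS = e^6 + e^8 ≈ 3384), but it's lexicographically larger.

Answer: (x, y) = (3, 3)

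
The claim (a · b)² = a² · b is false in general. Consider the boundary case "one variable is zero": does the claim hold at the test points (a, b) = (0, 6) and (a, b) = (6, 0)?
At (0, 6): LHS = 0, RHS = 0 → equal
At (6, 0): LHS = 0, RHS = 0 → equal

So the claim does hold at both of these boundary points, even though it is not an identity.

Answer: Yes, holds at both test points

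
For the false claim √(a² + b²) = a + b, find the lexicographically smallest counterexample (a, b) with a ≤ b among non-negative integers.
(a, b) = (1, 1)

Substituting (1, 1) into the claim:
LHS = √(1² + 1²) = √(2) ≈ 1.414
RHS = 1 + 1 = 2

Since LHS ≠ RHS, this pair disproves the claim, and no lexicographically smaller pair (a ≤ b, non-negative integers) does.

For instance (3, 3) is also a counterexample (LHS = 3·√(2) ≈ 4.243, RHS = 6), but it's lexicographically larger.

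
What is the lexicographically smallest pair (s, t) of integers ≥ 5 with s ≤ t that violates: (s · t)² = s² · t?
Substituting (5, 5) into the claim:
LHS = (5 · 5)² = 625
RHS = 5² · 5 = 125

Since LHS ≠ RHS, this pair disproves the claim, and no lexicographically smaller pair (s ≤ t, integers ≥ 5) does.

For instance (6, 9) is also a counterexample (LHS = 2916, RHS = 324), but it's lexicographically larger.

Answer: (s, t) = (5, 5)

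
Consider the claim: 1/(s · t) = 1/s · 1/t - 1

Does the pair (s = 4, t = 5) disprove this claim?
Substituting s = 4, t = 5:
LHS = 1/(4 · 5) = 1/20
RHS = 1/4 · 1/5 - 1 = -19/20

Since LHS ≠ RHS, this pair disproves the claim.

Answer: Yes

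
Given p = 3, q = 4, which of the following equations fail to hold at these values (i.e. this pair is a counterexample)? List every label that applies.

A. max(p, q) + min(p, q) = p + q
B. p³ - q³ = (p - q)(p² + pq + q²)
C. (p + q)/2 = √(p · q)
Evaluating each claim at the given values:
A. LHS = 7, RHS = 7 → holds here (LHS = RHS)
B. LHS = -37, RHS = -37 → holds here (LHS = RHS)
C. LHS = 7/2, RHS = 2·√(3) ≈ 3.464 → fails here (LHS ≠ RHS)

Answer: C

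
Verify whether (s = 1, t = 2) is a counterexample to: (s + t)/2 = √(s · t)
Yes

Substituting s = 1, t = 2:
LHS = (1 + 2)/2 = 3/2
RHS = √(1 · 2) = √(2) ≈ 1.414

Since LHS ≠ RHS, this pair disproves the claim.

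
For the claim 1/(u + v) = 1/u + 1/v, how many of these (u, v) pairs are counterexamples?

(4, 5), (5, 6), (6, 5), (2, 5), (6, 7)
Testing each pair:
(4, 5): LHS = 1/9, RHS = 9/20 → counterexample
(5, 6): LHS = 1/11, RHS = 11/30 → counterexample
(6, 5): LHS = 1/11, RHS = 11/30 → counterexample
(2, 5): LHS = 1/7, RHS = 7/10 → counterexample
(6, 7): LHS = 1/13, RHS = 13/42 → counterexample

That makes 5 counterexamples.

Answer: 5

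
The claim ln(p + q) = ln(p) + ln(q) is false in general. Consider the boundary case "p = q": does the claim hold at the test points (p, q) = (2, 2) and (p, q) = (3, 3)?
Only at (2, 2)

At (2, 2): LHS = ln(4) ≈ 1.386, RHS = 2·ln(2) ≈ 1.386 → equal
At (3, 3): LHS = ln(6) ≈ 1.792 ≠ RHS = 2·ln(3) ≈ 2.197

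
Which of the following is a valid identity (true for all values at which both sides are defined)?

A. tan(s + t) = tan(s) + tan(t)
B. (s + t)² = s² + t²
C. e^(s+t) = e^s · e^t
A: fails at (3, 4) — LHS = tan(7) ≈ 0.8714, RHS = tan(3) + tan(4) ≈ 1.015.
B: fails at (2, 4) — LHS = 36, RHS = 20.
C: holds — e.g. at (3, 7), both sides equal e^10 ≈ 22026.5.

Answer: C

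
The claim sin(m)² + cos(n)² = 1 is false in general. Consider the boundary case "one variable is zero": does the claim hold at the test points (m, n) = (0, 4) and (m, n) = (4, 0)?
At (0, 4): LHS = cos(4)² ≈ 0.4272 ≠ RHS = 1
At (4, 0): LHS = sin(4)² + 1 ≈ 1.573 ≠ RHS = 1

Answer: No, fails at both test points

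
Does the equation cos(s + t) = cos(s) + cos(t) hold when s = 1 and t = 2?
Fails

Substituting s = 1, t = 2:

LHS = cos(1 + 2) = cos(3) ≈ -0.99
RHS = cos(1) + cos(2) ≈ 0.1242

LHS ≠ RHS, so the equation does not hold at this point.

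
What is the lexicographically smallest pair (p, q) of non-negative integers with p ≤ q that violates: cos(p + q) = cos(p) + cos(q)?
(p, q) = (0, 0)

Substituting (0, 0) into the claim:
LHS = cos(0 + 0) = 1
RHS = cos(0) + cos(0) = 2

Since LHS ≠ RHS, this pair disproves the claim, and no lexicographically smaller pair (p ≤ q, non-negative integers) does.

For instance (7, 7) is also a counterexample (LHS = cos(14) ≈ 0.1367, RHS = 2·cos(7) ≈ 1.508), but it's lexicographically larger.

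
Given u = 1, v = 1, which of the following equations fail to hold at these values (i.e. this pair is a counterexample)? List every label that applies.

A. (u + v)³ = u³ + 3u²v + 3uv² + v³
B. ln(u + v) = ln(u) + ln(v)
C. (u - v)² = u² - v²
B

Evaluating each claim at the given values:
A. LHS = 8, RHS = 8 → holds here (LHS = RHS)
B. LHS = ln(2) ≈ 0.6931, RHS = 0 → fails here (LHS ≠ RHS)
C. LHS = 0, RHS = 0 → holds here (LHS = RHS)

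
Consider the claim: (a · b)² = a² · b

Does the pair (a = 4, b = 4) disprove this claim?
Substituting a = 4, b = 4:
LHS = (4 · 4)² = 256
RHS = 4² · 4 = 64

Since LHS ≠ RHS, this pair disproves the claim.

Answer: Yes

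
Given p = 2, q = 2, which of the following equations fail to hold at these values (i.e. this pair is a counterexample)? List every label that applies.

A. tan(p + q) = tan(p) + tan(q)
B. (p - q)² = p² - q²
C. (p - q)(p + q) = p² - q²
A

Evaluating each claim at the given values:
A. LHS = tan(4) ≈ 1.158, RHS = 2·tan(2) ≈ -4.37 → fails here (LHS ≠ RHS)
B. LHS = 0, RHS = 0 → holds here (LHS = RHS)
C. LHS = 0, RHS = 0 → holds here (LHS = RHS)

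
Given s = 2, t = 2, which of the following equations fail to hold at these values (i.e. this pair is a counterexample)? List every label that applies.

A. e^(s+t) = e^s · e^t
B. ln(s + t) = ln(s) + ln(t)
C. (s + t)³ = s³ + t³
Evaluating each claim at the given values:
A. LHS = e^4 ≈ 54.6, RHS = e^4 ≈ 54.6 → holds here (LHS = RHS)
B. LHS = ln(4) ≈ 1.386, RHS = 2·ln(2) ≈ 1.386 → holds here (LHS = RHS)
C. LHS = 64, RHS = 16 → fails here (LHS ≠ RHS)

Answer: C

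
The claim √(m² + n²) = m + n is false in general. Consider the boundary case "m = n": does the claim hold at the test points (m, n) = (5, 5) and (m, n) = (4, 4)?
No, fails at both test points

At (5, 5): LHS = 5·√(2) ≈ 7.071 ≠ RHS = 10
At (4, 4): LHS = 4·√(2) ≈ 5.657 ≠ RHS = 8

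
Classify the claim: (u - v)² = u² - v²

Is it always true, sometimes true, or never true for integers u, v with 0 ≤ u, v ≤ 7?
Sometimes true

It holds at (u, v) = (3, 0) (both sides equal 9), but fails at (u, v) = (5, 1) (LHS = 16, RHS = 24).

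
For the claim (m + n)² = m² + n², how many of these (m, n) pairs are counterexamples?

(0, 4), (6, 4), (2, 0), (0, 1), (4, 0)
1

Testing each pair:
(0, 4): LHS = 16, RHS = 16 → satisfies claim
(6, 4): LHS = 100, RHS = 52 → counterexample
(2, 0): LHS = 4, RHS = 4 → satisfies claim
(0, 1): LHS = 1, RHS = 1 → satisfies claim
(4, 0): LHS = 16, RHS = 16 → satisfies claim

That makes 1 counterexample.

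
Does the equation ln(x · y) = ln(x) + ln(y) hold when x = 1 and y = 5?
Substituting x = 1, y = 5:

LHS = ln(1 · 5) = ln(5) ≈ 1.609
RHS = ln(1) + ln(5) = ln(5) ≈ 1.609

LHS = RHS, so the equation holds at this point.

Answer: Holds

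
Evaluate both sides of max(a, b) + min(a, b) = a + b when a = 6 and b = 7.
LHS = max(6, 7) + min(6, 7) = 13
RHS = 6 + 7 = 13

LHS = RHS: the two sides agree.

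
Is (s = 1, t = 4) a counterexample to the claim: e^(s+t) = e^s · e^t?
Substituting s = 1, t = 4:
LHS = e^(1+4) = e^5 ≈ 148.4
RHS = e^1 · e^4 = e^5 ≈ 148.4

The sides agree, so this pair does not disprove the claim.

Answer: No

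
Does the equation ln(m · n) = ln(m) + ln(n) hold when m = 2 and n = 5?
Substituting m = 2, n = 5:

LHS = ln(2 · 5) = ln(10) ≈ 2.303
RHS = ln(2) + ln(5) ≈ 2.303

LHS = RHS, so the equation holds at this point.

Answer: Holds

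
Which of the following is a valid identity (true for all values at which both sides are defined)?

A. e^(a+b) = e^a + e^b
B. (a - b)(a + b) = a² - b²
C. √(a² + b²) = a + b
A: fails at (3, 3) — LHS = e^6 ≈ 403.4, RHS = 2·e^3 ≈ 40.17.
B: holds — e.g. at (1, 3), both sides equal -8.
C: fails at (2, 2) — LHS = 2·√(2) ≈ 2.828, RHS = 4.

Answer: B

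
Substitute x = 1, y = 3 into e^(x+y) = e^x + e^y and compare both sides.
LHS = e^(1+3) = e^4 ≈ 54.6
RHS = e^1 + e^3 = e + e^3 ≈ 22.8

LHS ≠ RHS (they differ by about 31.79), so the equation does not hold here.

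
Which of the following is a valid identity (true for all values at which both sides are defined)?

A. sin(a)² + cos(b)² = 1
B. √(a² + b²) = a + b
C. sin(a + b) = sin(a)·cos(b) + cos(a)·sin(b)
C

A: fails at (1, 3) — LHS = sin(1)² + cos(3)² ≈ 1.688, RHS = 1.
B: fails at (2, 4) — LHS = 2·√(5) ≈ 4.472, RHS = 6.
C: holds — e.g. at (3, 3), both sides equal sin(6) ≈ -0.2794.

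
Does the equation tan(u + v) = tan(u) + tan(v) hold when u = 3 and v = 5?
Fails

Substituting u = 3, v = 5:

LHS = tan(3 + 5) = tan(8) ≈ -6.8
RHS = tan(3) + tan(5) ≈ -3.523

LHS ≠ RHS, so the equation does not hold at this point.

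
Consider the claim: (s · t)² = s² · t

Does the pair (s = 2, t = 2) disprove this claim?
Substituting s = 2, t = 2:
LHS = (2 · 2)² = 16
RHS = 2² · 2 = 8

Since LHS ≠ RHS, this pair disproves the claim.

Answer: Yes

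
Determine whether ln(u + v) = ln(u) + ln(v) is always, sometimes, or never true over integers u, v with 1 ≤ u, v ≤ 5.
Sometimes true

It holds at (u, v) = (2, 2) (both sides equal ln(4) ≈ 1.386), but fails at (u, v) = (4, 2) (LHS = ln(6) ≈ 1.792, RHS = ln(2) + ln(4) ≈ 2.079).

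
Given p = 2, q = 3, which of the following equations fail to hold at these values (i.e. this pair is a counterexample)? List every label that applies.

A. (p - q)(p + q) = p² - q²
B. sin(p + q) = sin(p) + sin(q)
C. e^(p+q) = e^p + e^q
B, C

Evaluating each claim at the given values:
A. LHS = -5, RHS = -5 → holds here (LHS = RHS)
B. LHS = sin(5) ≈ -0.9589, RHS = sin(3) + sin(2) ≈ 1.05 → fails here (LHS ≠ RHS)
C. LHS = e^5 ≈ 148.4, RHS = e^2 + e^3 ≈ 27.47 → fails here (LHS ≠ RHS)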